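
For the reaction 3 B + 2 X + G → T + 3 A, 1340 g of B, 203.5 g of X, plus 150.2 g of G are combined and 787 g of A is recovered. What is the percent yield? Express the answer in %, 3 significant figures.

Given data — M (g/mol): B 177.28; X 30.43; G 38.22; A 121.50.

n(B) = 1340 / 177.28 = 7.559 mol
n(X) = 203.5 / 30.43 = 6.687 mol
n(G) = 150.2 / 38.22 = 3.930 mol
n/ν → B: 2.520, X: 3.344, G: 3.930; B is limiting.
theoretical n(A) = (3/3) × 7.559 = 7.559 mol → 918.4 g
% yield = 787 / 918.4 × 100 = 85.69 %

85.7 %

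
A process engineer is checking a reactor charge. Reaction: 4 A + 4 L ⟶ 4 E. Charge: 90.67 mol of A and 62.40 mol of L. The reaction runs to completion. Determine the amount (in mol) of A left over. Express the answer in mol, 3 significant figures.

n(A) = 90.67 mol
n(L) = 62.40 mol
n/ν for A = 90.67/4 = 22.67
n/ν for L = 62.40/4 = 15.60
Smallest n/ν is L → limiting reagent.
A consumed = (4/4) × 62.40 = 62.40 mol
A remaining = 90.67 − 62.40 = 28.27 mol

28.3 mol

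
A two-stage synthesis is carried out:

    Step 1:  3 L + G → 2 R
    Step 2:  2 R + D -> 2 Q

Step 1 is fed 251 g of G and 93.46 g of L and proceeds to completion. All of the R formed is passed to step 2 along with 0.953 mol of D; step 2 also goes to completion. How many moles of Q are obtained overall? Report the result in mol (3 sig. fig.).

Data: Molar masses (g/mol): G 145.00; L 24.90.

1.91 mol

Step 1:
n(G) = 251.0 / 145.00 = 1.731 mol
n(L) = 93.46 / 24.90 = 3.753 mol
n/ν → G: 1.731, L: 1.251; L is limiting.
n(R) produced = (2/3) × 3.753 = 2.502 mol
Step 2:
n(R) available = 2.502 mol
n(D) = 0.9530 mol
n/ν → R: 1.251, D: 0.9530; D is limiting.
n(Q) = (2/1) × 0.9530 = 1.906 mol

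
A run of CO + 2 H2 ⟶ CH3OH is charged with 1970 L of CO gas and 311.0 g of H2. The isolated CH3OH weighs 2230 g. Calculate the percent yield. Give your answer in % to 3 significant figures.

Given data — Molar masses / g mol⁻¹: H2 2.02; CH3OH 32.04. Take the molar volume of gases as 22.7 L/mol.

90.4 %

n(CO) = 1970 / 22.7 = 86.78 mol
n(H2) = 311.0 / 2.02 = 154.0 mol
n/ν for CO = 86.78/1 = 86.78
n/ν for H2 = 154.0/2 = 77.00
Smallest n/ν is H2 → limiting reagent.
theoretical n(CH3OH) = (1/2) × 154.0 = 77.00 mol → 2467 g
% yield = 2230 / 2467 × 100 = 90.39 %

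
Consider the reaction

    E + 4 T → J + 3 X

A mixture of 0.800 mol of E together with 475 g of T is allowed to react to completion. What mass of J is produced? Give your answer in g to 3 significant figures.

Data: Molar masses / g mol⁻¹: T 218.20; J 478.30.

260 g

n(E) = 0.8000 mol
n(T) = 475.0 / 218.20 = 2.177 mol
n/ν for E = 0.8000/1 = 0.8000
n/ν for T = 2.177/4 = 0.5443
Smallest n/ν is T → limiting reagent.
n(J) = (1/4) × 2.177 = 0.5443 mol
mass = 0.5443 × 478.30 = 260.3 g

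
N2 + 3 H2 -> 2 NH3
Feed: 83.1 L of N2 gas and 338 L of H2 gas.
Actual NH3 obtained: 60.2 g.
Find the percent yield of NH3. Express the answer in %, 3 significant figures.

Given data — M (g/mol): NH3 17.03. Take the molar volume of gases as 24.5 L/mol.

n(N2) = 83.10 / 24.5 = 3.392 mol
n(H2) = 338.0 / 24.5 = 13.80 mol
n/ν for N2 = 3.392/1 = 3.392
n/ν for H2 = 13.80/3 = 4.600
Smallest n/ν is N2 → limiting reagent.
theoretical n(NH3) = (2/1) × 3.392 = 6.784 mol → 115.5 g
% yield = 60.2 / 115.5 × 100 = 52.12 %

52.1 %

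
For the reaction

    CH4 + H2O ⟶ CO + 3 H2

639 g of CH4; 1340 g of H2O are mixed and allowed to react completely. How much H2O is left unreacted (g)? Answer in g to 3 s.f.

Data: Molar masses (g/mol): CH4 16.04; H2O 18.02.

622 g

n(CH4) = 639.0 / 16.04 = 39.84 mol
n(H2O) = 1340 / 18.02 = 74.36 mol
n/ν → CH4: 39.84, H2O: 74.36; CH4 is limiting.
H2O consumed = (1/1) × 39.84 = 39.84 mol
H2O remaining = 74.36 − 39.84 = 34.52 mol
mass = 34.52 × 18.02 = 622.1 g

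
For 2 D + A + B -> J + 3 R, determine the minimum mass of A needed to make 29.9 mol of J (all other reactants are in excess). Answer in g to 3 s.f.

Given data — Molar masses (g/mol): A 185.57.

n(J) = 29.90 mol
n(A) = (1/1) × 29.90 = 29.90 mol
mass = 29.90 × 185.57 = 5549 g

5550 g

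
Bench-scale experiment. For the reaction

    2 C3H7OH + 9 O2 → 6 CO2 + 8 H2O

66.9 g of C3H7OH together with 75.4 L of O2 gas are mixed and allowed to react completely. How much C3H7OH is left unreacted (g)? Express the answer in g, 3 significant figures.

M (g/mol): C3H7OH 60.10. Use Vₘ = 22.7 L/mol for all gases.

n(C3H7OH) = 66.90 / 60.10 = 1.113 mol
n(O2) = 75.40 / 22.7 = 3.322 mol
n/ν → C3H7OH: 0.5565, O2: 0.3691; O2 is limiting.
C3H7OH consumed = (2/9) × 3.322 = 0.7382 mol
C3H7OH remaining = 1.113 − 0.7382 = 0.3748 mol
mass = 0.3748 × 60.10 = 22.53 g

22.5 g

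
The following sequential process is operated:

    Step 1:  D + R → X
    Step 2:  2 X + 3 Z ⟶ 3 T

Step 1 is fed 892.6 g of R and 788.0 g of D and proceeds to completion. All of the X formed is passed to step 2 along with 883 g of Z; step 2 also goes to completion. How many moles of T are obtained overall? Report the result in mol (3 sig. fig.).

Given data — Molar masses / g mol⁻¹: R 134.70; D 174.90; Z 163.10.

Step 1:
n(R) = 892.6 / 134.70 = 6.627 mol
n(D) = 788.0 / 174.90 = 4.505 mol
n/ν for R = 6.627/1 = 6.627
n/ν for D = 4.505/1 = 4.505
Smallest n/ν is D → limiting reagent.
n(X) produced = (1/1) × 4.505 = 4.505 mol
Step 2:
n(X) available = 4.505 mol
n(Z) = 883.0 / 163.10 = 5.414 mol
n/ν for X = 4.505/2 = 2.253
n/ν for Z = 5.414/3 = 1.805
Smallest n/ν is Z → limiting reagent.
n(T) = (3/3) × 5.414 = 5.414 mol

5.41 mol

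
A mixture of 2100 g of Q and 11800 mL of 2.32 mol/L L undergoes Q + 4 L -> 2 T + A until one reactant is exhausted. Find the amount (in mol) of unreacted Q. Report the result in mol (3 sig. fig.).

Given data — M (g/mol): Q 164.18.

5.95 mol

n(Q) = 2100 / 164.18 = 12.79 mol
n(L) = 2.32 × 11800/1000 = 27.38 mol
n/ν → Q: 12.79, L: 6.845; L is limiting.
Q consumed = (1/4) × 27.38 = 6.845 mol
Q remaining = 12.79 − 6.845 = 5.945 mol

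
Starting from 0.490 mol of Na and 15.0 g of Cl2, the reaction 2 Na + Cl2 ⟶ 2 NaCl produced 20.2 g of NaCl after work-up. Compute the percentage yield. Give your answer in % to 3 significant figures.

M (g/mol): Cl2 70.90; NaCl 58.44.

81.7 %

n(Na) = 0.4900 mol
n(Cl2) = 15.00 / 70.90 = 0.2116 mol
n/ν for Na = 0.4900/2 = 0.2450
n/ν for Cl2 = 0.2116/1 = 0.2116
Smallest n/ν is Cl2 → limiting reagent.
theoretical n(NaCl) = (2/1) × 0.2116 = 0.4232 mol → 24.73 g
% yield = 20.2 / 24.73 × 100 = 81.68 %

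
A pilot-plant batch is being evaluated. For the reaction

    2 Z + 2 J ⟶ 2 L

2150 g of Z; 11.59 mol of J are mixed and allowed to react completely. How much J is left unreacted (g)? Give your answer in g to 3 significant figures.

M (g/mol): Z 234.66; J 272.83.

n(Z) = 2150 / 234.66 = 9.162 mol
n(J) = 11.59 mol
n/ν → Z: 4.581, J: 5.795; Z is limiting.
J consumed = (2/2) × 9.162 = 9.162 mol
J remaining = 11.59 − 9.162 = 2.428 mol
mass = 2.428 × 272.83 = 662.4 g

662 g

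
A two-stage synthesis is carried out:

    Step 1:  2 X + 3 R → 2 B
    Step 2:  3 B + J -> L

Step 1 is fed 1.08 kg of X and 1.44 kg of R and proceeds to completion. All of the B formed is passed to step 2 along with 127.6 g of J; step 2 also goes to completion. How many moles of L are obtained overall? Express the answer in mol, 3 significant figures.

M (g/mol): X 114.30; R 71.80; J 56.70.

2.25 mol

Step 1:
n(X) = 1.080×1000 / 114.30 = 9.449 mol
n(R) = 1.440×1000 / 71.80 = 20.06 mol
n/ν → X: 4.725, R: 6.687; X is limiting.
n(B) produced = (2/2) × 9.449 = 9.449 mol
Step 2:
n(B) available = 9.449 mol
n(J) = 127.6 / 56.70 = 2.250 mol
n/ν → B: 3.150, J: 2.250; J is limiting.
n(L) = (1/1) × 2.250 = 2.250 mol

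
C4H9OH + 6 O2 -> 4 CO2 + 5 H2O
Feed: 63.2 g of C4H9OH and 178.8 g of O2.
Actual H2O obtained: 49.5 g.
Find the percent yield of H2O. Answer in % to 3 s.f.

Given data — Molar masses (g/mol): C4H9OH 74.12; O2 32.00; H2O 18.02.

64.4 %

n(C4H9OH) = 63.20 / 74.12 = 0.8527 mol
n(O2) = 178.8 / 32.00 = 5.588 mol
n/ν for C4H9OH = 0.8527/1 = 0.8527
n/ν for O2 = 5.588/6 = 0.9313
Smallest n/ν is C4H9OH → limiting reagent.
theoretical n(H2O) = (5/1) × 0.8527 = 4.264 mol → 76.84 g
% yield = 49.5 / 76.84 × 100 = 64.42 %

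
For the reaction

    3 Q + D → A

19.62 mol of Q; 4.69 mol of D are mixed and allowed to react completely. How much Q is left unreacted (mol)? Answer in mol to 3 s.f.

5.55 mol

n(Q) = 19.62 mol
n(D) = 4.690 mol
n/ν for Q = 19.62/3 = 6.540
n/ν for D = 4.690/1 = 4.690
Smallest n/ν is D → limiting reagent.
Q consumed = (3/1) × 4.690 = 14.07 mol
Q remaining = 19.62 − 14.07 = 5.550 mol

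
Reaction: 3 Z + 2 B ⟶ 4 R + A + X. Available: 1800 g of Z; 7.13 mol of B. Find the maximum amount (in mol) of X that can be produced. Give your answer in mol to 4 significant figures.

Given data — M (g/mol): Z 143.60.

3.565 mol

n(Z) = 1800 / 143.60 = 12.53 mol
n(B) = 7.130 mol
n/ν for Z = 12.53/3 = 4.177
n/ν for B = 7.130/2 = 3.565
Smallest n/ν is B → limiting reagent.
n(X) = (1/2) × 7.130 = 3.565 mol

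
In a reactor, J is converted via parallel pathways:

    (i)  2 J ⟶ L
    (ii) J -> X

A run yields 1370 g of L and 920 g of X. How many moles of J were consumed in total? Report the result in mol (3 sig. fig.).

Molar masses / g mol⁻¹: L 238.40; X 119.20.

19.2 mol

n(L) = 1370 / 238.40 = 5.747 mol
n(X) = 920 / 119.20 = 7.718 mol
n(J) via (i) = (2/1)×5.747 = 11.49 mol
n(J) via (ii) = (1/1)×7.718 = 7.718 mol
total n(J) = 11.49 + 7.718 = 19.21 mol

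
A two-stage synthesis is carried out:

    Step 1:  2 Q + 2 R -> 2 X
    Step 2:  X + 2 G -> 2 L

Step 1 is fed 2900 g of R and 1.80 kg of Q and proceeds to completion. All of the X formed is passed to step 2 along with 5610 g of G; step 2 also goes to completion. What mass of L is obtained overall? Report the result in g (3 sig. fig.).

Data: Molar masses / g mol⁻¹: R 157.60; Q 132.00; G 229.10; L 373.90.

Step 1:
n(R) = 2900 / 157.60 = 18.40 mol
n(Q) = 1.800×1000 / 132.00 = 13.64 mol
n/ν for R = 18.40/2 = 9.200
n/ν for Q = 13.64/2 = 6.820
Smallest n/ν is Q → limiting reagent.
n(X) produced = (2/2) × 13.64 = 13.64 mol
Step 2:
n(X) available = 13.64 mol
n(G) = 5610 / 229.10 = 24.49 mol
n/ν for X = 13.64/1 = 13.64
n/ν for G = 24.49/2 = 12.25
Smallest n/ν is G → limiting reagent.
n(L) = (2/2) × 24.49 = 24.49 mol
mass = 24.49 × 373.90 = 9157 g

9160 g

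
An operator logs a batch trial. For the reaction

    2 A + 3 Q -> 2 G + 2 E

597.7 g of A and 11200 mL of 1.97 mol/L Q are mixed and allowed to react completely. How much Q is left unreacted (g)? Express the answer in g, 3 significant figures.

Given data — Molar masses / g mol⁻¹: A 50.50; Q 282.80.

n(A) = 597.7 / 50.50 = 11.84 mol
n(Q) = 1.97 × 11200/1000 = 22.06 mol
n/ν for A = 11.84/2 = 5.920
n/ν for Q = 22.06/3 = 7.353
Smallest n/ν is A → limiting reagent.
Q consumed = (3/2) × 11.84 = 17.76 mol
Q remaining = 22.06 − 17.76 = 4.300 mol
mass = 4.300 × 282.80 = 1216 g

1220 g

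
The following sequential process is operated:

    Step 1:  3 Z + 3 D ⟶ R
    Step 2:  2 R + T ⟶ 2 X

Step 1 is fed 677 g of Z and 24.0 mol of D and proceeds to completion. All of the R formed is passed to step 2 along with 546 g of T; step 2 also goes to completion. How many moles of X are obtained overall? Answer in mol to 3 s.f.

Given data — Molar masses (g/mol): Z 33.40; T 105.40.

Step 1:
n(Z) = 677.0 / 33.40 = 20.27 mol
n(D) = 24.00 mol
n/ν for Z = 20.27/3 = 6.757
n/ν for D = 24.00/3 = 8.000
Smallest n/ν is Z → limiting reagent.
n(R) produced = (1/3) × 20.27 = 6.757 mol
Step 2:
n(R) available = 6.757 mol
n(T) = 546.0 / 105.40 = 5.180 mol
n/ν for R = 6.757/2 = 3.379
n/ν for T = 5.180/1 = 5.180
Smallest n/ν is R → limiting reagent.
n(X) = (2/2) × 6.757 = 6.757 mol

6.76 mol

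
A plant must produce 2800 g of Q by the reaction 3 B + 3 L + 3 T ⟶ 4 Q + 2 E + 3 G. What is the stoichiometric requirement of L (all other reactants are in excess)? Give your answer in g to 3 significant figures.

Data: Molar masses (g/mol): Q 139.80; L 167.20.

2510 g

n(Q) = 2800 / 139.80 = 20.03 mol
n(L) = (3/4) × 20.03 = 15.02 mol
mass = 15.02 × 167.20 = 2511 g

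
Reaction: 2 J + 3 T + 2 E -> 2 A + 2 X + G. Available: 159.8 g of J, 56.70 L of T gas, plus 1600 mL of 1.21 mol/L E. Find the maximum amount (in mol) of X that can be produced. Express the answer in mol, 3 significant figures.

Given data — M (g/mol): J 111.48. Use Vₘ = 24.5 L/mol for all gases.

n(J) = 159.8 / 111.48 = 1.433 mol
n(T) = 56.70 / 24.5 = 2.314 mol
n(E) = 1.21 × 1600/1000 = 1.936 mol
n/ν for J = 1.433/2 = 0.7165
n/ν for T = 2.314/3 = 0.7713
n/ν for E = 1.936/2 = 0.9680
Smallest n/ν is J → limiting reagent.
n(X) = (2/2) × 1.433 = 1.433 mol

1.43 mol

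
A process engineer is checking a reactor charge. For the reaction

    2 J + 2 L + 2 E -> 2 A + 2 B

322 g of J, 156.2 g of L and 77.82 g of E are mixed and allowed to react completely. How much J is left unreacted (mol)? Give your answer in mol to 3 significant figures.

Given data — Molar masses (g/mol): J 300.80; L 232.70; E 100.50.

n(J) = 322.0 / 300.80 = 1.070 mol
n(L) = 156.2 / 232.70 = 0.6713 mol
n(E) = 77.82 / 100.50 = 0.7743 mol
n/ν for J = 1.070/2 = 0.5350
n/ν for L = 0.6713/2 = 0.3357
n/ν for E = 0.7743/2 = 0.3872
Smallest n/ν is L → limiting reagent.
J consumed = (2/2) × 0.6713 = 0.6713 mol
J remaining = 1.070 − 0.6713 = 0.3987 mol

0.399 mol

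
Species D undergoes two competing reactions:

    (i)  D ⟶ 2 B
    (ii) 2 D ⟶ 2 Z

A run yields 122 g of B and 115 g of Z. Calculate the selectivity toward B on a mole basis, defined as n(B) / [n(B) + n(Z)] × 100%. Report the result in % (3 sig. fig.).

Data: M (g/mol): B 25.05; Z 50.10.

n(B) = 122 / 25.05 = 4.870 mol
n(Z) = 115 / 50.10 = 2.295 mol
selectivity = 4.870/(4.870+2.295) × 100 = 67.97 %

68.0 %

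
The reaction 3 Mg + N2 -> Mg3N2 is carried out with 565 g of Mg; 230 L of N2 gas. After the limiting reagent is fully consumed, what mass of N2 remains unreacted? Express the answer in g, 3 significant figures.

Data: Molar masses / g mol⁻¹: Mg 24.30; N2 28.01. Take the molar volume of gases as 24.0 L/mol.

51.3 g

n(Mg) = 565.0 / 24.30 = 23.25 mol
n(N2) = 230.0 / 24.0 = 9.583 mol
n/ν for Mg = 23.25/3 = 7.750
n/ν for N2 = 9.583/1 = 9.583
Smallest n/ν is Mg → limiting reagent.
N2 consumed = (1/3) × 23.25 = 7.750 mol
N2 remaining = 9.583 − 7.750 = 1.833 mol
mass = 1.833 × 28.01 = 51.34 g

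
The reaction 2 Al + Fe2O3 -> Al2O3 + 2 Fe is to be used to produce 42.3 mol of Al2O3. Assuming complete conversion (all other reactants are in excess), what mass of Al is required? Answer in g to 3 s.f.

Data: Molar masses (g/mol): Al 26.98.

2280 g

n(Al2O3) = 42.30 mol
n(Al) = (2/1) × 42.30 = 84.60 mol
mass = 84.60 × 26.98 = 2283 g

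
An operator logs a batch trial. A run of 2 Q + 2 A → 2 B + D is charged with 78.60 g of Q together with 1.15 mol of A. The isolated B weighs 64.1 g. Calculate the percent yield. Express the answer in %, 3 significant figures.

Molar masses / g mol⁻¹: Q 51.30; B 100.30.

n(Q) = 78.60 / 51.30 = 1.532 mol
n(A) = 1.150 mol
n/ν for Q = 1.532/2 = 0.7660
n/ν for A = 1.150/2 = 0.5750
Smallest n/ν is A → limiting reagent.
theoretical n(B) = (2/2) × 1.150 = 1.150 mol → 115.3 g
% yield = 64.1 / 115.3 × 100 = 55.59 %

55.6 %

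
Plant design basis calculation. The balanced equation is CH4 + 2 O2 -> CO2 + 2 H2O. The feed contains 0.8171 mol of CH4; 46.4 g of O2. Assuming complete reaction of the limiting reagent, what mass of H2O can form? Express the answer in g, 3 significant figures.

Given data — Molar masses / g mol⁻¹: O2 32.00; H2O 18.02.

n(CH4) = 0.8171 mol
n(O2) = 46.40 / 32.00 = 1.450 mol
n/ν for CH4 = 0.8171/1 = 0.8171
n/ν for O2 = 1.450/2 = 0.7250
Smallest n/ν is O2 → limiting reagent.
n(H2O) = (2/2) × 1.450 = 1.450 mol
mass = 1.450 × 18.02 = 26.13 g

26.1 g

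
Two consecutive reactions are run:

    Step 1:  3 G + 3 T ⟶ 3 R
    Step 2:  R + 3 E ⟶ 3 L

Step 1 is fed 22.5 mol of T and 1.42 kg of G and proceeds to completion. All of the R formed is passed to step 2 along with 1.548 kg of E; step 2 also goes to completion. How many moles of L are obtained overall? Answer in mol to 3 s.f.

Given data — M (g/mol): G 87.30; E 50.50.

30.7 mol

Step 1:
n(T) = 22.50 mol
n(G) = 1.420×1000 / 87.30 = 16.27 mol
n/ν for T = 22.50/3 = 7.500
n/ν for G = 16.27/3 = 5.423
Smallest n/ν is G → limiting reagent.
n(R) produced = (3/3) × 16.27 = 16.27 mol
Step 2:
n(R) available = 16.27 mol
n(E) = 1.548×1000 / 50.50 = 30.65 mol
n/ν for R = 16.27/1 = 16.27
n/ν for E = 30.65/3 = 10.22
Smallest n/ν is E → limiting reagent.
n(L) = (3/3) × 30.65 = 30.65 mol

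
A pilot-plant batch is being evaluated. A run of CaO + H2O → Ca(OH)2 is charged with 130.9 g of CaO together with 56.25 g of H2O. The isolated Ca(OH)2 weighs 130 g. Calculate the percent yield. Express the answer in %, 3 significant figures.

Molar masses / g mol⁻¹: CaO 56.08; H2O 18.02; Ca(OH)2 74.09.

75.2 %

n(CaO) = 130.9 / 56.08 = 2.334 mol
n(H2O) = 56.25 / 18.02 = 3.122 mol
n/ν for CaO = 2.334/1 = 2.334
n/ν for H2O = 3.122/1 = 3.122
Smallest n/ν is CaO → limiting reagent.
theoretical n(Ca(OH)2) = (1/1) × 2.334 = 2.334 mol → 172.9 g
% yield = 130 / 172.9 × 100 = 75.19 %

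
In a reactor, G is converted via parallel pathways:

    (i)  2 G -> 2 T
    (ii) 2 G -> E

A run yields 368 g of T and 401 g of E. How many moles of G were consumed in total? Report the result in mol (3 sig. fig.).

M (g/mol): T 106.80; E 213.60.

n(T) = 368 / 106.80 = 3.446 mol
n(E) = 401 / 213.60 = 1.877 mol
n(G) via (i) = (2/2)×3.446 = 3.446 mol
n(G) via (ii) = (2/1)×1.877 = 3.754 mol
total n(G) = 3.446 + 3.754 = 7.200 mol

7.20 mol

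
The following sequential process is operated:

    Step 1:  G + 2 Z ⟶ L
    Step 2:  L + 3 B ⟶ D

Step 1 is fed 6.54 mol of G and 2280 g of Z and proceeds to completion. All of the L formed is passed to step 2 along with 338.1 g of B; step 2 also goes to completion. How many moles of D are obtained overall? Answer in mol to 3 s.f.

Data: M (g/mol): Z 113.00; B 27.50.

Step 1:
n(G) = 6.540 mol
n(Z) = 2280 / 113.00 = 20.18 mol
n/ν → G: 6.540, Z: 10.09; G is limiting.
n(L) produced = (1/1) × 6.540 = 6.540 mol
Step 2:
n(L) available = 6.540 mol
n(B) = 338.1 / 27.50 = 12.29 mol
n/ν → L: 6.540, B: 4.097; B is limiting.
n(D) = (1/3) × 12.29 = 4.097 mol

4.10 mol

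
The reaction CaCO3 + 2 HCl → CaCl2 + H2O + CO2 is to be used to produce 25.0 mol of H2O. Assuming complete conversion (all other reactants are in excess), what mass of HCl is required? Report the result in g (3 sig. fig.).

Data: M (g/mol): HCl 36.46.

1820 g

n(H2O) = 25.00 mol
n(HCl) = (2/1) × 25.00 = 50.00 mol
mass = 50.00 × 36.46 = 1823 g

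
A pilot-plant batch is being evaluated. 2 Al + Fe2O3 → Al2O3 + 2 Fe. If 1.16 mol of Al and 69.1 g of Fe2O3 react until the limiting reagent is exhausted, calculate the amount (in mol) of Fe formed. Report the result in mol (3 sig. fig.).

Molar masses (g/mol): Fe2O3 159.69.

0.865 mol

n(Al) = 1.160 mol
n(Fe2O3) = 69.10 / 159.69 = 0.4327 mol
n/ν for Al = 1.160/2 = 0.5800
n/ν for Fe2O3 = 0.4327/1 = 0.4327
Smallest n/ν is Fe2O3 → limiting reagent.
n(Fe) = (2/1) × 0.4327 = 0.8654 mol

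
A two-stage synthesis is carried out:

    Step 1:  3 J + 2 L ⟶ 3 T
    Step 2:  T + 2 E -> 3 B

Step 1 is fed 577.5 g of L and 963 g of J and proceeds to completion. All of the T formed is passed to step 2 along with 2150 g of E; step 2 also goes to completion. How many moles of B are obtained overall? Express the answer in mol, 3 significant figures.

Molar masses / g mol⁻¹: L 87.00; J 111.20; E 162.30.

Step 1:
n(L) = 577.5 / 87.00 = 6.638 mol
n(J) = 963.0 / 111.20 = 8.660 mol
n/ν for L = 6.638/2 = 3.319
n/ν for J = 8.660/3 = 2.887
Smallest n/ν is J → limiting reagent.
n(T) produced = (3/3) × 8.660 = 8.660 mol
Step 2:
n(T) available = 8.660 mol
n(E) = 2150 / 162.30 = 13.25 mol
n/ν for T = 8.660/1 = 8.660
n/ν for E = 13.25/2 = 6.625
Smallest n/ν is E → limiting reagent.
n(B) = (3/2) × 13.25 = 19.88 mol

19.9 mol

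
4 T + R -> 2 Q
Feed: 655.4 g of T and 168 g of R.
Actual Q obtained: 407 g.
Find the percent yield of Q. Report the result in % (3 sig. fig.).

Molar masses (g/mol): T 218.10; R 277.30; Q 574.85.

58.4 %

n(T) = 655.4 / 218.10 = 3.005 mol
n(R) = 168.0 / 277.30 = 0.6058 mol
n/ν for T = 3.005/4 = 0.7513
n/ν for R = 0.6058/1 = 0.6058
Smallest n/ν is R → limiting reagent.
theoretical n(Q) = (2/1) × 0.6058 = 1.212 mol → 696.7 g
% yield = 407 / 696.7 × 100 = 58.42 %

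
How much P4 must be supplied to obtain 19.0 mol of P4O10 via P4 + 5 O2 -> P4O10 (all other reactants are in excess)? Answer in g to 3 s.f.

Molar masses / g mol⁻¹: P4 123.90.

n(P4O10) = 19.00 mol
n(P4) = (1/1) × 19.00 = 19.00 mol
mass = 19.00 × 123.90 = 2354 g

2350 g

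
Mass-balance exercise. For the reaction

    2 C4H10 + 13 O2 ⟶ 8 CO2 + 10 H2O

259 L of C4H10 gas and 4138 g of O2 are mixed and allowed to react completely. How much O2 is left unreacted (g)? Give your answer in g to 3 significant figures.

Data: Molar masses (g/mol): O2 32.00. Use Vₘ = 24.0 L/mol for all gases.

1890 g

n(C4H10) = 259.0 / 24.0 = 10.79 mol
n(O2) = 4138 / 32.00 = 129.3 mol
n/ν → C4H10: 5.395, O2: 9.946; C4H10 is limiting.
O2 consumed = (13/2) × 10.79 = 70.14 mol
O2 remaining = 129.3 − 70.14 = 59.16 mol
mass = 59.16 × 32.00 = 1893 g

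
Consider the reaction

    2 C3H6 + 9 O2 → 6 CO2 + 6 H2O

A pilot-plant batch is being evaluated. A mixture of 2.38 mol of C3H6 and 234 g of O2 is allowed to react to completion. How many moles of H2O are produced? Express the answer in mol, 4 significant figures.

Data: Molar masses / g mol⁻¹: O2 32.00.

n(C3H6) = 2.380 mol
n(O2) = 234.0 / 32.00 = 7.313 mol
n/ν → C3H6: 1.190, O2: 0.8126; O2 is limiting.
n(H2O) = (6/9) × 7.313 = 4.875 mol

4.875 mol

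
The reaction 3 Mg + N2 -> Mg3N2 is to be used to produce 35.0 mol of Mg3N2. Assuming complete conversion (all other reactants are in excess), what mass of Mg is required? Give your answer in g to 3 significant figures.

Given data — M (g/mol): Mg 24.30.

n(Mg3N2) = 35.00 mol
n(Mg) = (3/1) × 35.00 = 105.0 mol
mass = 105.0 × 24.30 = 2552 g

2550 g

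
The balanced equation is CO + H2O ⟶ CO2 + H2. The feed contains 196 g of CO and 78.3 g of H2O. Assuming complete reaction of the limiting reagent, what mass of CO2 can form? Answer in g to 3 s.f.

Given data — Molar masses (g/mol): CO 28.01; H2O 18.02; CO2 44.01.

191 g

n(CO) = 196.0 / 28.01 = 6.998 mol
n(H2O) = 78.30 / 18.02 = 4.345 mol
n/ν for CO = 6.998/1 = 6.998
n/ν for H2O = 4.345/1 = 4.345
Smallest n/ν is H2O → limiting reagent.
n(CO2) = (1/1) × 4.345 = 4.345 mol
mass = 4.345 × 44.01 = 191.2 g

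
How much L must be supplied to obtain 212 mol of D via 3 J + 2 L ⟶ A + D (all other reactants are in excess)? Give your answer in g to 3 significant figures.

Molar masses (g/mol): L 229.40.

97300 g

n(D) = 212.0 mol
n(L) = (2/1) × 212.0 = 424.0 mol
mass = 424.0 × 229.40 = 97270 g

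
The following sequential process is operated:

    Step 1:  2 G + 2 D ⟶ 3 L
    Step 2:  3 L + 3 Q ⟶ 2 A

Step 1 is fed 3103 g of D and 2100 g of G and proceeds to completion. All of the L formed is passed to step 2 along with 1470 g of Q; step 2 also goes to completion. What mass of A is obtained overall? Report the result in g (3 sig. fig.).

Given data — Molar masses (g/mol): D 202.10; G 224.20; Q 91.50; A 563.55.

Step 1:
n(D) = 3103 / 202.10 = 15.35 mol
n(G) = 2100 / 224.20 = 9.367 mol
n/ν for D = 15.35/2 = 7.675
n/ν for G = 9.367/2 = 4.684
Smallest n/ν is G → limiting reagent.
n(L) produced = (3/2) × 9.367 = 14.05 mol
Step 2:
n(L) available = 14.05 mol
n(Q) = 1470 / 91.50 = 16.07 mol
n/ν for L = 14.05/3 = 4.683
n/ν for Q = 16.07/3 = 5.357
Smallest n/ν is L → limiting reagent.
n(A) = (2/3) × 14.05 = 9.367 mol
mass = 9.367 × 563.55 = 5279 g

5280 g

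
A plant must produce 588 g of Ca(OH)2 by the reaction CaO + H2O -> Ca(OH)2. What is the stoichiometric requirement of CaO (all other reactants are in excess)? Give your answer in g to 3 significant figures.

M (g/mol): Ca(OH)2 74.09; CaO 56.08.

445 g

n(Ca(OH)2) = 588 / 74.09 = 7.936 mol
n(CaO) = (1/1) × 7.936 = 7.936 mol
mass = 7.936 × 56.08 = 445.1 g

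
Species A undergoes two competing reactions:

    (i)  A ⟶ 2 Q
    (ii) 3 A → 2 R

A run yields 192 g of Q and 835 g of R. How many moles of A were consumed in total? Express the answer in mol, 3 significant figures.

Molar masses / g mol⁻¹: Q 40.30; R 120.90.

12.7 mol

n(Q) = 192 / 40.30 = 4.764 mol
n(R) = 835 / 120.90 = 6.907 mol
n(A) via (i) = (1/2)×4.764 = 2.382 mol
n(A) via (ii) = (3/2)×6.907 = 10.36 mol
total n(A) = 2.382 + 10.36 = 12.74 mol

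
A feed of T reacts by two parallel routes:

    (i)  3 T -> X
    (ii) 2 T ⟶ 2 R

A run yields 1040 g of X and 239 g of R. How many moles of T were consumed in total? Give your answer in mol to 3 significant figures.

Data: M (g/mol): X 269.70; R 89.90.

14.2 mol

n(X) = 1040 / 269.70 = 3.856 mol
n(R) = 239 / 89.90 = 2.659 mol
n(T) via (i) = (3/1)×3.856 = 11.57 mol
n(T) via (ii) = (2/2)×2.659 = 2.659 mol
total n(T) = 11.57 + 2.659 = 14.23 mol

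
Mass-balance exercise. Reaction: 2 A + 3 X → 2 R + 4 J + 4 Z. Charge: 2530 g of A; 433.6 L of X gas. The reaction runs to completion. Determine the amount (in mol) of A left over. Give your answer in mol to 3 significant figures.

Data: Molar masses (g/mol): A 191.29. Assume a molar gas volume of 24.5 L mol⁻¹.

1.43 mol

n(A) = 2530 / 191.29 = 13.23 mol
n(X) = 433.6 / 24.5 = 17.70 mol
n/ν → A: 6.615, X: 5.900; X is limiting.
A consumed = (2/3) × 17.70 = 11.80 mol
A remaining = 13.23 − 11.80 = 1.430 mol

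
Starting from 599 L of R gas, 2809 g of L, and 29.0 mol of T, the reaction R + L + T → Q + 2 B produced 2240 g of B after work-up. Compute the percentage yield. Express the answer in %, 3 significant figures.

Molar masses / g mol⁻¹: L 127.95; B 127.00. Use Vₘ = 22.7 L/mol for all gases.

n(R) = 599.0 / 22.7 = 26.39 mol
n(L) = 2809 / 127.95 = 21.95 mol
n(T) = 29.00 mol
n/ν for R = 26.39/1 = 26.39
n/ν for L = 21.95/1 = 21.95
n/ν for T = 29.00/1 = 29.00
Smallest n/ν is L → limiting reagent.
theoretical n(B) = (2/1) × 21.95 = 43.90 mol → 5575 g
% yield = 2240 / 5575 × 100 = 40.18 %

40.2 %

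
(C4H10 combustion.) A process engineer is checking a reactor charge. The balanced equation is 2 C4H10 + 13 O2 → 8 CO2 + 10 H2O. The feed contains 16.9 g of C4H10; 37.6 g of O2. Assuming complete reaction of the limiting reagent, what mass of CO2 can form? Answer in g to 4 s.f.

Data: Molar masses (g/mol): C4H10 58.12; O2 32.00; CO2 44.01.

31.82 g

n(C4H10) = 16.90 / 58.12 = 0.2908 mol
n(O2) = 37.60 / 32.00 = 1.175 mol
n/ν for C4H10 = 0.2908/2 = 0.1454
n/ν for O2 = 1.175/13 = 0.09038
Smallest n/ν is O2 → limiting reagent.
n(CO2) = (8/13) × 1.175 = 0.7231 mol
mass = 0.7231 × 44.01 = 31.82 g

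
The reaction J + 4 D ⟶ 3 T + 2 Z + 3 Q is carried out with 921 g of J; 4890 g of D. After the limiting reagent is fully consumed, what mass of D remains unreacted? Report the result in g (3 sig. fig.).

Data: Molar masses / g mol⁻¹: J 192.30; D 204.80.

n(J) = 921.0 / 192.30 = 4.789 mol
n(D) = 4890 / 204.80 = 23.88 mol
n/ν for J = 4.789/1 = 4.789
n/ν for D = 23.88/4 = 5.970
Smallest n/ν is J → limiting reagent.
D consumed = (4/1) × 4.789 = 19.16 mol
D remaining = 23.88 − 19.16 = 4.720 mol
mass = 4.720 × 204.80 = 966.7 g

967 g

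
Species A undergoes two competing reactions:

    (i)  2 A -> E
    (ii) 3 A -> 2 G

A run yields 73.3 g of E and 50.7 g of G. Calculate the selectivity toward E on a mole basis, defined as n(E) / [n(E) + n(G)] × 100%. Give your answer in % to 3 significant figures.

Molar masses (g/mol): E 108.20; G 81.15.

n(E) = 73.3 / 108.20 = 0.6774 mol
n(G) = 50.7 / 81.15 = 0.6248 mol
selectivity = 0.6774/(0.6774+0.6248) × 100 = 52.02 %

52.0 %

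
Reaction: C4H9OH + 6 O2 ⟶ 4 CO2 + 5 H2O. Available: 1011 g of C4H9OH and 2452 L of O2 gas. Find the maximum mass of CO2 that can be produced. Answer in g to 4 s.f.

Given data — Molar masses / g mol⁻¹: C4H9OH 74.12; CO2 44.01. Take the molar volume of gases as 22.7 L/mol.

n(C4H9OH) = 1011 / 74.12 = 13.64 mol
n(O2) = 2452 / 22.7 = 108.0 mol
n/ν → C4H9OH: 13.64, O2: 18.00; C4H9OH is limiting.
n(CO2) = (4/1) × 13.64 = 54.56 mol
mass = 54.56 × 44.01 = 2401 g

2401 g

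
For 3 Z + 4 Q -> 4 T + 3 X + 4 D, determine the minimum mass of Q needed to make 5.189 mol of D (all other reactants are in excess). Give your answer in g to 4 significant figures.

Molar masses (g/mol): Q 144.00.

747.2 g

n(D) = 5.189 mol
n(Q) = (4/4) × 5.189 = 5.189 mol
mass = 5.189 × 144.00 = 747.2 g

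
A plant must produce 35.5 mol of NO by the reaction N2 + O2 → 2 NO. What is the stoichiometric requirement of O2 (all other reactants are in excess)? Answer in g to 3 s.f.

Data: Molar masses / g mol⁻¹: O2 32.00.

n(NO) = 35.50 mol
n(O2) = (1/2) × 35.50 = 17.75 mol
mass = 17.75 × 32.00 = 568.0 g

568 g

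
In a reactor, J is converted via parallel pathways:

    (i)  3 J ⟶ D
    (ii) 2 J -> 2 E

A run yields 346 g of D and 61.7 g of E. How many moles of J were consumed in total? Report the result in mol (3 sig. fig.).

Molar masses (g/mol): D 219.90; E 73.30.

5.56 mol

n(D) = 346 / 219.90 = 1.573 mol
n(E) = 61.7 / 73.30 = 0.8417 mol
n(J) via (i) = (3/1)×1.573 = 4.719 mol
n(J) via (ii) = (2/2)×0.8417 = 0.8417 mol
total n(J) = 4.719 + 0.8417 = 5.561 mol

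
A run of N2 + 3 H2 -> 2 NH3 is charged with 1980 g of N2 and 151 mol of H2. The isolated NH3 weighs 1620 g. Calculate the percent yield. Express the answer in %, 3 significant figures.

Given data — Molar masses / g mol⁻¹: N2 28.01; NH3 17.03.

n(N2) = 1980 / 28.01 = 70.69 mol
n(H2) = 151.0 mol
n/ν → N2: 70.69, H2: 50.33; H2 is limiting.
theoretical n(NH3) = (2/3) × 151.0 = 100.7 mol → 1715 g
% yield = 1620 / 1715 × 100 = 94.46 %

94.5 %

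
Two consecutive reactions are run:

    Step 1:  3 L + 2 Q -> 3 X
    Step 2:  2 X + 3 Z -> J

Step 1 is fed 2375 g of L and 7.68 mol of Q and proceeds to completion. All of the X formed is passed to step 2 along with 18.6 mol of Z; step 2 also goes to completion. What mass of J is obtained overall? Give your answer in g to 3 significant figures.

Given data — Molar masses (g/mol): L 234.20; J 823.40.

4180 g

Step 1:
n(L) = 2375 / 234.20 = 10.14 mol
n(Q) = 7.680 mol
n/ν for L = 10.14/3 = 3.380
n/ν for Q = 7.680/2 = 3.840
Smallest n/ν is L → limiting reagent.
n(X) produced = (3/3) × 10.14 = 10.14 mol
Step 2:
n(X) available = 10.14 mol
n(Z) = 18.60 mol
n/ν for X = 10.14/2 = 5.070
n/ν for Z = 18.60/3 = 6.200
Smallest n/ν is X → limiting reagent.
n(J) = (1/2) × 10.14 = 5.070 mol
mass = 5.070 × 823.40 = 4175 g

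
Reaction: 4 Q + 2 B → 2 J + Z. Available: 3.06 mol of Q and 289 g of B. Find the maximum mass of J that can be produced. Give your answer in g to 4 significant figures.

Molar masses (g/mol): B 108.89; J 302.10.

462.2 g

n(Q) = 3.060 mol
n(B) = 289.0 / 108.89 = 2.654 mol
n/ν for Q = 3.060/4 = 0.7650
n/ν for B = 2.654/2 = 1.327
Smallest n/ν is Q → limiting reagent.
n(J) = (2/4) × 3.060 = 1.530 mol
mass = 1.530 × 302.10 = 462.2 g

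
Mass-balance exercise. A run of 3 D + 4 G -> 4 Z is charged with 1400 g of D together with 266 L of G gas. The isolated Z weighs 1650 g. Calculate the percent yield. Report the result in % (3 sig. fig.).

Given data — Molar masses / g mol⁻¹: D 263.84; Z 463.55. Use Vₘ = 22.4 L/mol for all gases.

n(D) = 1400 / 263.84 = 5.306 mol
n(G) = 266.0 / 22.4 = 11.88 mol
n/ν → D: 1.769, G: 2.970; D is limiting.
theoretical n(Z) = (4/3) × 5.306 = 7.075 mol → 3280 g
% yield = 1650 / 3280 × 100 = 50.30 %

50.3 %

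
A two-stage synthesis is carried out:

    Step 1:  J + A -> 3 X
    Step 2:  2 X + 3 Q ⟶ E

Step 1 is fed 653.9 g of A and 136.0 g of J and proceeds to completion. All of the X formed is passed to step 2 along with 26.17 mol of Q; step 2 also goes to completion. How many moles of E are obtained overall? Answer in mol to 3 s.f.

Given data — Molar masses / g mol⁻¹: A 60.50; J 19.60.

8.72 mol

Step 1:
n(A) = 653.9 / 60.50 = 10.81 mol
n(J) = 136.0 / 19.60 = 6.939 mol
n/ν for A = 10.81/1 = 10.81
n/ν for J = 6.939/1 = 6.939
Smallest n/ν is J → limiting reagent.
n(X) produced = (3/1) × 6.939 = 20.82 mol
Step 2:
n(X) available = 20.82 mol
n(Q) = 26.17 mol
n/ν for X = 20.82/2 = 10.41
n/ν for Q = 26.17/3 = 8.723
Smallest n/ν is Q → limiting reagent.
n(E) = (1/3) × 26.17 = 8.723 mol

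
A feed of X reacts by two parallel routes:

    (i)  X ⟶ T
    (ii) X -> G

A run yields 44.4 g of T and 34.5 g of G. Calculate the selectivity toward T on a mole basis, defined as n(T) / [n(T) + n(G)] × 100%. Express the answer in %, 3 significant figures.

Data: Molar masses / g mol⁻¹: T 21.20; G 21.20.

n(T) = 44.4 / 21.20 = 2.094 mol
n(G) = 34.5 / 21.20 = 1.627 mol
selectivity = 2.094/(2.094+1.627) × 100 = 56.28 %

56.3 %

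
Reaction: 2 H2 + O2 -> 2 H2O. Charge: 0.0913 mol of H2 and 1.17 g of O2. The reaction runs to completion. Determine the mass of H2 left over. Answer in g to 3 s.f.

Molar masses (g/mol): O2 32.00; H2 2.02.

n(H2) = 0.09130 mol
n(O2) = 1.170 / 32.00 = 0.03656 mol
n/ν for H2 = 0.09130/2 = 0.04565
n/ν for O2 = 0.03656/1 = 0.03656
Smallest n/ν is O2 → limiting reagent.
H2 consumed = (2/1) × 0.03656 = 0.07312 mol
H2 remaining = 0.09130 − 0.07312 = 0.01818 mol
mass = 0.01818 × 2.02 = 0.03672 g

0.0367 g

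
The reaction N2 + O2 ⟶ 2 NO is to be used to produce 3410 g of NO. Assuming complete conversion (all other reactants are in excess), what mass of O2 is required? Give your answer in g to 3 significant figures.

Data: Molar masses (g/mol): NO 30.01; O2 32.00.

n(NO) = 3410 / 30.01 = 113.6 mol
n(O2) = (1/2) × 113.6 = 56.80 mol
mass = 56.80 × 32.00 = 1818 g

1820 g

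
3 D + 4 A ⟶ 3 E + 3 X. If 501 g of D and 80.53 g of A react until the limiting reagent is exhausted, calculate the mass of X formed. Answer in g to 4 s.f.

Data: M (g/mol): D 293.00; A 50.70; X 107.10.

127.6 g

n(D) = 501.0 / 293.00 = 1.710 mol
n(A) = 80.53 / 50.70 = 1.588 mol
n/ν for D = 1.710/3 = 0.5700
n/ν for A = 1.588/4 = 0.3970
Smallest n/ν is A → limiting reagent.
n(X) = (3/4) × 1.588 = 1.191 mol
mass = 1.191 × 107.10 = 127.6 g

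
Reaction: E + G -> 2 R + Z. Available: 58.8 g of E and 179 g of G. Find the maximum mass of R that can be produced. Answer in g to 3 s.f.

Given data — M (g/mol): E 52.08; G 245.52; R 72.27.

105 g

n(E) = 58.80 / 52.08 = 1.129 mol
n(G) = 179.0 / 245.52 = 0.7291 mol
n/ν for E = 1.129/1 = 1.129
n/ν for G = 0.7291/1 = 0.7291
Smallest n/ν is G → limiting reagent.
n(R) = (2/1) × 0.7291 = 1.458 mol
mass = 1.458 × 72.27 = 105.4 g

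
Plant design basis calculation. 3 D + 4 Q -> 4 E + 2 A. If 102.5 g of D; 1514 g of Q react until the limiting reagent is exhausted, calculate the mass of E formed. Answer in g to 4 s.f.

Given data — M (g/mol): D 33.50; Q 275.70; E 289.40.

n(D) = 102.5 / 33.50 = 3.060 mol
n(Q) = 1514 / 275.70 = 5.491 mol
n/ν for D = 3.060/3 = 1.020
n/ν for Q = 5.491/4 = 1.373
Smallest n/ν is D → limiting reagent.
n(E) = (4/3) × 3.060 = 4.080 mol
mass = 4.080 × 289.40 = 1181 g

1181 g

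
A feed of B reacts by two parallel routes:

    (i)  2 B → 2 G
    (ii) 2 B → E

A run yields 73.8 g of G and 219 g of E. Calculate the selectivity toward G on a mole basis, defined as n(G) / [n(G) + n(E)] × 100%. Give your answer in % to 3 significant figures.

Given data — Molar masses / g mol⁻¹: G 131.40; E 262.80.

n(G) = 73.8 / 131.40 = 0.5616 mol
n(E) = 219 / 262.80 = 0.8333 mol
selectivity = 0.5616/(0.5616+0.8333) × 100 = 40.26 %

40.3 %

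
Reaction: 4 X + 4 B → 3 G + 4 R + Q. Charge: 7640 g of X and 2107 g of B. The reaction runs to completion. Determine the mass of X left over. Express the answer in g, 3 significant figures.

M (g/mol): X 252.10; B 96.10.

2110 g

n(X) = 7640 / 252.10 = 30.31 mol
n(B) = 2107 / 96.10 = 21.93 mol
n/ν for X = 30.31/4 = 7.578
n/ν for B = 21.93/4 = 5.483
Smallest n/ν is B → limiting reagent.
X consumed = (4/4) × 21.93 = 21.93 mol
X remaining = 30.31 − 21.93 = 8.380 mol
mass = 8.380 × 252.10 = 2113 g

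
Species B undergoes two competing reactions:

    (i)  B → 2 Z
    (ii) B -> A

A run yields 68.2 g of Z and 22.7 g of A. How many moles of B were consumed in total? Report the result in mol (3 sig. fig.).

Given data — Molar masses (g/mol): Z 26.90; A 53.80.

1.69 mol

n(Z) = 68.2 / 26.90 = 2.535 mol
n(A) = 22.7 / 53.80 = 0.4219 mol
n(B) via (i) = (1/2)×2.535 = 1.268 mol
n(B) via (ii) = (1/1)×0.4219 = 0.4219 mol
total n(B) = 1.268 + 0.4219 = 1.690 mol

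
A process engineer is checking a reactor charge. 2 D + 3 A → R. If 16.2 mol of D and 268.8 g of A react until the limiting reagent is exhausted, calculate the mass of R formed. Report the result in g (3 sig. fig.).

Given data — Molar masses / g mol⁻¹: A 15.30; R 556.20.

n(D) = 16.20 mol
n(A) = 268.8 / 15.30 = 17.57 mol
n/ν for D = 16.20/2 = 8.100
n/ν for A = 17.57/3 = 5.857
Smallest n/ν is A → limiting reagent.
n(R) = (1/3) × 17.57 = 5.857 mol
mass = 5.857 × 556.20 = 3258 g

3260 g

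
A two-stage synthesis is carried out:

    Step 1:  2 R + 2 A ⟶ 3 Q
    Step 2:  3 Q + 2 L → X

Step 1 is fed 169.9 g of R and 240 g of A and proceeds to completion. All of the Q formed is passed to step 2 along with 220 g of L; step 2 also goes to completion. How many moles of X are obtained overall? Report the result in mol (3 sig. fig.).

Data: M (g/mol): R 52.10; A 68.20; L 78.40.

Step 1:
n(R) = 169.9 / 52.10 = 3.261 mol
n(A) = 240.0 / 68.20 = 3.519 mol
n/ν for R = 3.261/2 = 1.631
n/ν for A = 3.519/2 = 1.760
Smallest n/ν is R → limiting reagent.
n(Q) produced = (3/2) × 3.261 = 4.892 mol
Step 2:
n(Q) available = 4.892 mol
n(L) = 220.0 / 78.40 = 2.806 mol
n/ν for Q = 4.892/3 = 1.631
n/ν for L = 2.806/2 = 1.403
Smallest n/ν is L → limiting reagent.
n(X) = (1/2) × 2.806 = 1.403 mol

1.40 mol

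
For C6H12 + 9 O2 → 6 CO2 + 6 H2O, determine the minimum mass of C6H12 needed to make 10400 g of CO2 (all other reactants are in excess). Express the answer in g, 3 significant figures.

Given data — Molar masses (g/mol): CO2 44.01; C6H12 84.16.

3310 g

n(CO2) = 10400 / 44.01 = 236.3 mol
n(C6H12) = (1/6) × 236.3 = 39.38 mol
mass = 39.38 × 84.16 = 3314 g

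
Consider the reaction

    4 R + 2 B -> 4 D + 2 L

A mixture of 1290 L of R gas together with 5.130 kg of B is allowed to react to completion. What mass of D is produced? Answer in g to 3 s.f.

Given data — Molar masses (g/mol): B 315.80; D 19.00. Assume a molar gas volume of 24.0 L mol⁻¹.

617 g

n(R) = 1290 / 24.0 = 53.75 mol
n(B) = 5.130×1000 / 315.80 = 16.24 mol
n/ν for R = 53.75/4 = 13.44
n/ν for B = 16.24/2 = 8.120
Smallest n/ν is B → limiting reagent.
n(D) = (4/2) × 16.24 = 32.48 mol
mass = 32.48 × 19.00 = 617.1 g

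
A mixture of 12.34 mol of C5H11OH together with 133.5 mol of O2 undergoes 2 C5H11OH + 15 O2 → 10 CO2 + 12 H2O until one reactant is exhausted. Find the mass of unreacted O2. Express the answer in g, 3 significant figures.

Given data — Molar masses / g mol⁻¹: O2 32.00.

n(C5H11OH) = 12.34 mol
n(O2) = 133.5 mol
n/ν for C5H11OH = 12.34/2 = 6.170
n/ν for O2 = 133.5/15 = 8.900
Smallest n/ν is C5H11OH → limiting reagent.
O2 consumed = (15/2) × 12.34 = 92.55 mol
O2 remaining = 133.5 − 92.55 = 40.95 mol
mass = 40.95 × 32.00 = 1310 g

1310 g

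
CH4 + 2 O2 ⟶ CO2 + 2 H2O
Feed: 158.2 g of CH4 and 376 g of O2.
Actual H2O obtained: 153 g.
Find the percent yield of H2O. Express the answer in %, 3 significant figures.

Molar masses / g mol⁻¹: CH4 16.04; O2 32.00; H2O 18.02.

72.3 %

n(CH4) = 158.2 / 16.04 = 9.863 mol
n(O2) = 376.0 / 32.00 = 11.75 mol
n/ν for CH4 = 9.863/1 = 9.863
n/ν for O2 = 11.75/2 = 5.875
Smallest n/ν is O2 → limiting reagent.
theoretical n(H2O) = (2/2) × 11.75 = 11.75 mol → 211.7 g
% yield = 153 / 211.7 × 100 = 72.27 %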